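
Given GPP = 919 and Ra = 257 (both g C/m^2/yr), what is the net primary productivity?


NPP = GPP - Ra = 919 - 257 = 662 g C/m^2/yr

662 g C/m^2/yr


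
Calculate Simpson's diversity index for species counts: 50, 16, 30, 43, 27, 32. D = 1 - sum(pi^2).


Total N = 50 + 16 + 30 + 43 + 27 + 32 = 198
Per-species terms:
  p = 50/198 = 0.252525; p^2 = 0.252525^2 = 0.063769
  p = 16/198 = 0.080808; p^2 = 0.080808^2 = 0.006530
  p = 30/198 = 0.151515; p^2 = 0.151515^2 = 0.022957
  p = 43/198 = 0.217172; p^2 = 0.217172^2 = 0.047164
  p = 27/198 = 0.136364; p^2 = 0.136364^2 = 0.018595
  p = 32/198 = 0.161616; p^2 = 0.161616^2 = 0.026120
sum(p^2) = 0.063769 + 0.006530 + 0.022957 + 0.047164 + 0.018595 + 0.026120 = 0.185135
D = 1 - 0.185135 = 0.814865 ≈ 0.8149

0.8149


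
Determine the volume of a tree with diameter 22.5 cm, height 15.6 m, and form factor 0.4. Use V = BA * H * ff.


(D/200)^2 = (22.5/200)^2 = 0.1125^2 = 0.01265625
BA = 3.141593 * 0.01265625 = 0.0397608 m^2
V = 0.0397608 * 15.6 * 0.4 = 0.248107 ≈ 0.248 m^3

0.248 m^3


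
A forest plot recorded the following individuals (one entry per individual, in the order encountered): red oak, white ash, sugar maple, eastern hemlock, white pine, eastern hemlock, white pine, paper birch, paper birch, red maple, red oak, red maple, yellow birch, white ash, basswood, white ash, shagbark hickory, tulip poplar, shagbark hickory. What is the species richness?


Total individuals logged = 19
Distinct species (count of individuals): red oak (2), white ash (3), sugar maple (1), eastern hemlock (2), white pine (2), paper birch (2), red maple (2), yellow birch (1), basswood (1), shagbark hickory (2), tulip poplar (1)
Species richness = number of distinct species = 11

11


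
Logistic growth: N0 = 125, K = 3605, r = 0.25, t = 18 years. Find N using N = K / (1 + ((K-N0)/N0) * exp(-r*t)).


(K - N0)/N0 = (3605 - 125)/125 = 3480/125 = 27.8400
r*t = 0.25 * 18 = 4.5; exp(-4.5) = 0.0111090
27.8400 * 0.0111090 = 0.309275
1 + 0.309275 = 1.30928
N = 3605 / 1.30928 = 2753.42 ≈ 2753

2753


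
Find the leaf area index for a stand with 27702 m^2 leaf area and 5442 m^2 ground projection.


LAI = 27702 / 5442 = 5.0904 ≈ 5.09

5.09


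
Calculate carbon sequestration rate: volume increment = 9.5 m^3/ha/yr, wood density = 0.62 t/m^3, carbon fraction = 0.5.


C = 9.5 * 0.62 * 0.5 = 2.945 ≈ 2.95 t C/ha/yr

2.95 t C/ha/yr


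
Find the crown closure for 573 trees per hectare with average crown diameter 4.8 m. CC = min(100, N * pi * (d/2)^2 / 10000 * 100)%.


(d/2)^2 = (4.8/2)^2 = 2.4^2 = 5.76
Crown area = 3.141593 * 5.76 = 18.0956 m^2
N * area / 10000 * 100 = 573 * 18.0956 / 10000 * 100 = 103.688
CC = min(100, 103.688) = 100%

100%


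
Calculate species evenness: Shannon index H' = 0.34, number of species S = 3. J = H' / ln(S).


ln(3) = 1.09861
J = H' / ln(S) = 0.34 / 1.09861 = 0.309482 ≈ 0.3095

0.3095


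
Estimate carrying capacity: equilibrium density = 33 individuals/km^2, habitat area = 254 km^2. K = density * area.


K = 33 * 254 = 8382 individuals

8382 individuals


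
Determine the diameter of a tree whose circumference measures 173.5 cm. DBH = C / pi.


DBH = C / pi = 173.5 / 3.141593 = 55.2268 ≈ 55.23 cm

55.23 cm


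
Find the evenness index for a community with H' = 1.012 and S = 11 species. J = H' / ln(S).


ln(11) = 2.39790
J = H' / ln(S) = 1.012 / 2.39790 = 0.422036 ≈ 0.4220

0.4220


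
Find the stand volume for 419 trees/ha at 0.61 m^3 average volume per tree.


V_stand = 419 * 0.61 = 255.59 ≈ 255.6 m^3/ha

255.6 m^3/ha


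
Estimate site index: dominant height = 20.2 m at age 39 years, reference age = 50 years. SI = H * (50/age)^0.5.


50/39 = 1.28205
(1.28205)^0.5 = 1.13228
SI = 20.2 * 1.13228 = 22.8721 ≈ 22.9 m

22.9 m


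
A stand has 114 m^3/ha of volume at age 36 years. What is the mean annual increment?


MAI = 114 / 36 = 3.1667 ≈ 3.17 m^3/ha/yr

3.17 m^3/ha/yr


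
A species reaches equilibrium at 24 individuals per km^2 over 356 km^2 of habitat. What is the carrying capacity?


K = 24 * 356 = 8544 individuals

8544 individuals


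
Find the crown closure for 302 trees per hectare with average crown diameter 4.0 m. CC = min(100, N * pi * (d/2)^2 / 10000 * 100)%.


(d/2)^2 = (4.0/2)^2 = 2^2 = 4
Crown area = 3.141593 * 4 = 12.5664 m^2
N * area / 10000 * 100 = 302 * 12.5664 / 10000 * 100 = 37.9505
CC = min(100, 37.9505) = 37.9505 ≈ 38.0%

38.0%


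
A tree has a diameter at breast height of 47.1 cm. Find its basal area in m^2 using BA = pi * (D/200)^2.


D/200 = 47.1/200 = 0.2355 m
(D/200)^2 = 0.2355^2 = 0.05546025
BA = 3.141593 * 0.05546025 = 0.174234 ≈ 0.1742 m^2

0.1742 m^2


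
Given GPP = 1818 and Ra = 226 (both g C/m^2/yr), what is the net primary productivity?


NPP = GPP - Ra = 1818 - 226 = 1592 g C/m^2/yr

1592 g C/m^2/yr


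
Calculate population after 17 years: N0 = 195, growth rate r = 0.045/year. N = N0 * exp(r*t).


r*t = 0.045 * 17 = 0.765
exp(0.765) = 2.14899
N = 195 * 2.14899 = 419.053 ≈ 419

419


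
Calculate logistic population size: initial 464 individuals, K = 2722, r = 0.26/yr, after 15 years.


(K - N0)/N0 = (2722 - 464)/464 = 2258/464 = 4.86638
r*t = 0.26 * 15 = 3.9; exp(-3.9) = 0.0202419
4.86638 * 0.0202419 = 0.0985048
1 + 0.0985048 = 1.09850
N = 2722 / 1.09850 = 2477.92 ≈ 2478

2478


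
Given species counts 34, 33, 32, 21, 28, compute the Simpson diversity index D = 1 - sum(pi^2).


Total N = 34 + 33 + 32 + 21 + 28 = 148
Per-species terms:
  p = 34/148 = 0.229730; p^2 = 0.229730^2 = 0.052776
  p = 33/148 = 0.222973; p^2 = 0.222973^2 = 0.049717
  p = 32/148 = 0.216216; p^2 = 0.216216^2 = 0.046749
  p = 21/148 = 0.141892; p^2 = 0.141892^2 = 0.020133
  p = 28/148 = 0.189189; p^2 = 0.189189^2 = 0.035792
sum(p^2) = 0.052776 + 0.049717 + 0.046749 + 0.020133 + 0.035792 = 0.205167
D = 1 - 0.205167 = 0.794833 ≈ 0.7948

0.7948


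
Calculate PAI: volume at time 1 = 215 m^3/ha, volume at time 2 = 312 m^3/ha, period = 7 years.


PAI = (V2 - V1) / period = (312 - 215) / 7 = 97 / 7 = 13.8571 ≈ 13.86 m^3/ha/yr

13.86 m^3/ha/yr


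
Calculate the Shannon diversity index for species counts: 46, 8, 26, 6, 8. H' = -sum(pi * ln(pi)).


Total N = 46 + 8 + 26 + 6 + 8 = 94
Per-species terms:
  p = 46/94 = 0.489362; ln(p) = -0.714653; p*ln(p) = 0.489362 * (-0.714653) = -0.349724
  p = 8/94 = 0.085106; ln(p) = -2.463858; p*ln(p) = 0.085106 * (-2.463858) = -0.209689
  p = 26/94 = 0.276596; ln(p) = -1.285197; p*ln(p) = 0.276596 * (-1.285197) = -0.355480
  p = 6/94 = 0.063830; ln(p) = -2.751532; p*ln(p) = 0.063830 * (-2.751532) = -0.175630
  p = 8/94 = 0.085106; ln(p) = -2.463858; p*ln(p) = 0.085106 * (-2.463858) = -0.209689
sum(p*ln(p)) = (-0.349724) + (-0.209689) + (-0.355480) + (-0.175630) + (-0.209689) = -1.300212
H' = -(-1.300212) = 1.300212 ≈ 1.3002

1.3002


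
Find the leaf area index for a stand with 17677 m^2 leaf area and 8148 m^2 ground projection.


LAI = 17677 / 8148 = 2.1695 ≈ 2.17

2.17


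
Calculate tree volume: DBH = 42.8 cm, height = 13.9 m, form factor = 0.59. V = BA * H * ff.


(D/200)^2 = (42.8/200)^2 = 0.214^2 = 0.045796
BA = 3.141593 * 0.045796 = 0.143872 m^2
V = 0.143872 * 13.9 * 0.59 = 1.17989 ≈ 1.180 m^3

1.180 m^3


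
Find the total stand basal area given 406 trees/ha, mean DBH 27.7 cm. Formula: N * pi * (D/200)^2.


(D/200)^2 = (27.7/200)^2 = 0.1385^2 = 0.01918225
Individual BA = 3.141593 * 0.01918225 = 0.0602628 m^2
Stand BA = 406 * 0.0602628 = 24.4667 ≈ 24.47 m^2/ha

24.47 m^2/ha


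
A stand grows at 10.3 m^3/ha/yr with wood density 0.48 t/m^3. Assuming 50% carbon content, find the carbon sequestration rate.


C = 10.3 * 0.48 * 0.5 = 2.472 ≈ 2.47 t C/ha/yr

2.47 t C/ha/yr


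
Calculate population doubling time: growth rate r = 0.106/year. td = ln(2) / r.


td = ln(2) / 0.106 = 0.693147 / 0.106 = 6.53912 ≈ 6.5 years

6.5 years


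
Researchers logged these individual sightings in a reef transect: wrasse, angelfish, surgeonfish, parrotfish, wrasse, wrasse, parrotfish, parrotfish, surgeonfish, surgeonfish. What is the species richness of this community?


Total individuals logged = 10
Distinct species (count of individuals): wrasse (3), angelfish (1), surgeonfish (3), parrotfish (3)
Species richness = number of distinct species = 4

4


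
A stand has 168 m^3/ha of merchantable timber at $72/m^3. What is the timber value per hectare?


Value = 168 * 72 = $12096/ha

$12096/ha


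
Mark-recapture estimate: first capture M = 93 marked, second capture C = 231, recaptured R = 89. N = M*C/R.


N = M * C / R = 93 * 231 / 89 = 21483 / 89 = 241.38 ≈ 241

241 individuals


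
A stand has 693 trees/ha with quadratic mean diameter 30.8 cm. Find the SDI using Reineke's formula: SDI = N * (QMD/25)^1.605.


QMD/25 = 30.8/25 = 1.232
(1.232)^1.605 = exp(1.605 * ln(1.232)) = exp(1.605 * 0.208639) = exp(0.334866) = 1.39775
SDI = 693 * 1.39775 = 968.641 ≈ 969

969


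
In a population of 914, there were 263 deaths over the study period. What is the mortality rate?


Mortality rate = 263 / 914 = 0.287746 ≈ 0.2877

0.2877


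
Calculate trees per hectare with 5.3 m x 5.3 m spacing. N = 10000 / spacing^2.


N = 10000 / 5.3^2 = 10000 / 28.09 = 355.999 ≈ 356 trees/ha

356 trees/ha


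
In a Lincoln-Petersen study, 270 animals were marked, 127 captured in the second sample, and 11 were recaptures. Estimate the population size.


N = M * C / R = 270 * 127 / 11 = 34290 / 11 = 3117.27 ≈ 3117

3117 individuals


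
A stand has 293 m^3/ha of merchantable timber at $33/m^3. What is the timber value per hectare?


Value = 293 * 33 = $9669/ha

$9669/ha


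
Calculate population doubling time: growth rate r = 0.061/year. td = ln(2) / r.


td = ln(2) / 0.061 = 0.693147 / 0.061 = 11.3631 ≈ 11.4 years

11.4 years


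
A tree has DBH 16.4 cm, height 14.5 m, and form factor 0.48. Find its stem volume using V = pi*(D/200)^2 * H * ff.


(D/200)^2 = (16.4/200)^2 = 0.082^2 = 0.006724
BA = 3.141593 * 0.006724 = 0.0211241 m^2
V = 0.0211241 * 14.5 * 0.48 = 0.147024 ≈ 0.147 m^3

0.147 m^3


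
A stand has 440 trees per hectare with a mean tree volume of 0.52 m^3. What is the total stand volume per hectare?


V_stand = 440 * 0.52 = 228.8 m^3/ha

228.8 m^3/ha


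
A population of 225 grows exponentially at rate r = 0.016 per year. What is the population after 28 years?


r*t = 0.016 * 28 = 0.448
exp(0.448) = 1.56518
N = 225 * 1.56518 = 352.166 ≈ 352

352


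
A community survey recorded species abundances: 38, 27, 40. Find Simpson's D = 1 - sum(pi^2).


Total N = 38 + 27 + 40 = 105
Per-species terms:
  p = 38/105 = 0.361905; p^2 = 0.361905^2 = 0.130975
  p = 27/105 = 0.257143; p^2 = 0.257143^2 = 0.066123
  p = 40/105 = 0.380952; p^2 = 0.380952^2 = 0.145124
sum(p^2) = 0.130975 + 0.066123 + 0.145124 = 0.342222
D = 1 - 0.342222 = 0.657778 ≈ 0.6578

0.6578


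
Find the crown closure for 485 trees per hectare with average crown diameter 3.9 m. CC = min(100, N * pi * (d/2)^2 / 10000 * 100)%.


(d/2)^2 = (3.9/2)^2 = 1.95^2 = 3.8025
Crown area = 3.141593 * 3.8025 = 11.9459 m^2
N * area / 10000 * 100 = 485 * 11.9459 / 10000 * 100 = 57.9376
CC = min(100, 57.9376) = 57.9376 ≈ 57.9%

57.9%


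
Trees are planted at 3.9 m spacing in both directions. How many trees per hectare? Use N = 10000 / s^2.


N = 10000 / 3.9^2 = 10000 / 15.21 = 657.462 ≈ 657 trees/ha

657 trees/ha


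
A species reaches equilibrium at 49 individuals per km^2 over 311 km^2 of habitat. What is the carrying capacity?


K = 49 * 311 = 15239 individuals

15239 individuals


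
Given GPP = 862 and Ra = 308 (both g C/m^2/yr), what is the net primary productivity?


NPP = GPP - Ra = 862 - 308 = 554 g C/m^2/yr

554 g C/m^2/yr


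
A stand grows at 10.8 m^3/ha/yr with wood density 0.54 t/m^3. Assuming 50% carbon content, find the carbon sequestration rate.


C = 10.8 * 0.54 * 0.5 = 2.916 ≈ 2.92 t C/ha/yr

2.92 t C/ha/yr


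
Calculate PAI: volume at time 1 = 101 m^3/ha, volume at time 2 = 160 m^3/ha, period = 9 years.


PAI = (V2 - V1) / period = (160 - 101) / 9 = 59 / 9 = 6.5556 ≈ 6.56 m^3/ha/yr

6.56 m^3/ha/yr


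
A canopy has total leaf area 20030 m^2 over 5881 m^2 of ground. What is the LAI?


LAI = 20030 / 5881 = 3.4059 ≈ 3.41

3.41


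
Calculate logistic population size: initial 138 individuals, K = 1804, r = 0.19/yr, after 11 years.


(K - N0)/N0 = (1804 - 138)/138 = 1666/138 = 12.0725
r*t = 0.19 * 11 = 2.09; exp(-2.09) = 0.123687
12.0725 * 0.123687 = 1.49321
1 + 1.49321 = 2.49321
N = 1804 / 2.49321 = 723.565 ≈ 724

724


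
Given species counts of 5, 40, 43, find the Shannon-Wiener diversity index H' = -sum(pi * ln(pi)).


Total N = 5 + 40 + 43 = 88
Per-species terms:
  p = 5/88 = 0.056818; ln(p) = -2.867902; p*ln(p) = 0.056818 * (-2.867902) = -0.162948
  p = 40/88 = 0.454545; ln(p) = -0.788458; p*ln(p) = 0.454545 * (-0.788458) = -0.358390
  p = 43/88 = 0.488636; ln(p) = -0.716137; p*ln(p) = 0.488636 * (-0.716137) = -0.349930
sum(p*ln(p)) = (-0.162948) + (-0.358390) + (-0.349930) = -0.871268
H' = -(-0.871268) = 0.871268 ≈ 0.8713

0.8713


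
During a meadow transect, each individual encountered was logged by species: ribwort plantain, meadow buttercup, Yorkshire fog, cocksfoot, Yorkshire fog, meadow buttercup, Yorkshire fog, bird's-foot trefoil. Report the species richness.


Total individuals logged = 8
Distinct species (count of individuals): ribwort plantain (1), meadow buttercup (2), Yorkshire fog (3), cocksfoot (1), bird's-foot trefoil (1)
Species richness = number of distinct species = 5

5


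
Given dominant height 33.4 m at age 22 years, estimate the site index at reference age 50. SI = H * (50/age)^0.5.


50/22 = 2.27273
(2.27273)^0.5 = 1.50756
SI = 33.4 * 1.50756 = 50.3525 ≈ 50.4 m

50.4 m


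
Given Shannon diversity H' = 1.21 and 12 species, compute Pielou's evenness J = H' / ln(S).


ln(12) = 2.48491
J = H' / ln(S) = 1.21 / 2.48491 = 0.486939 ≈ 0.4869

0.4869


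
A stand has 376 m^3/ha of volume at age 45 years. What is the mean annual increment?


MAI = 376 / 45 = 8.3556 ≈ 8.36 m^3/ha/yr

8.36 m^3/ha/yr


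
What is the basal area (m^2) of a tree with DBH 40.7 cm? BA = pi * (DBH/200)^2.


D/200 = 40.7/200 = 0.2035 m
(D/200)^2 = 0.2035^2 = 0.04141225
BA = 3.141593 * 0.04141225 = 0.130100 ≈ 0.1301 m^2

0.1301 m^2


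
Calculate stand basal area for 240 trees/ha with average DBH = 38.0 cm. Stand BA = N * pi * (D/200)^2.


(D/200)^2 = (38.0/200)^2 = 0.19^2 = 0.0361
Individual BA = 3.141593 * 0.0361 = 0.113412 m^2
Stand BA = 240 * 0.113412 = 27.2189 ≈ 27.22 m^2/ha

27.22 m^2/ha


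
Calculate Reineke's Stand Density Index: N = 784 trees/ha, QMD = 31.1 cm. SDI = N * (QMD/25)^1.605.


QMD/25 = 31.1/25 = 1.244
(1.244)^1.605 = exp(1.605 * ln(1.244)) = exp(1.605 * 0.218332) = exp(0.350423) = 1.41967
SDI = 784 * 1.41967 = 1113.02 ≈ 1113

1113


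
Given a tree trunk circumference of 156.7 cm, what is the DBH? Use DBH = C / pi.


DBH = C / pi = 156.7 / 3.141593 = 49.8792 ≈ 49.88 cm

49.88 cm


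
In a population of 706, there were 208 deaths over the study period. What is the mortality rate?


Mortality rate = 208 / 706 = 0.294618 ≈ 0.2946

0.2946


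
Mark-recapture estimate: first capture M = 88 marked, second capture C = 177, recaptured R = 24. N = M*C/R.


N = M * C / R = 88 * 177 / 24 = 15576 / 24 = 649

649 individuals


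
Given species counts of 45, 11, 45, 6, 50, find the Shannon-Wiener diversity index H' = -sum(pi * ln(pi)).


Total N = 45 + 11 + 45 + 6 + 50 = 157
Per-species terms:
  p = 45/157 = 0.286624; ln(p) = -1.249584; p*ln(p) = 0.286624 * (-1.249584) = -0.358161
  p = 11/157 = 0.070064; ln(p) = -2.658346; p*ln(p) = 0.070064 * (-2.658346) = -0.186254
  p = 45/157 = 0.286624; ln(p) = -1.249584; p*ln(p) = 0.286624 * (-1.249584) = -0.358161
  p = 6/157 = 0.038217; ln(p) = -3.264475; p*ln(p) = 0.038217 * (-3.264475) = -0.124758
  p = 50/157 = 0.318471; ln(p) = -1.144224; p*ln(p) = 0.318471 * (-1.144224) = -0.364402
sum(p*ln(p)) = (-0.358161) + (-0.186254) + (-0.358161) + (-0.124758) + (-0.364402) = -1.391736
H' = -(-1.391736) = 1.391736 ≈ 1.3917

1.3917


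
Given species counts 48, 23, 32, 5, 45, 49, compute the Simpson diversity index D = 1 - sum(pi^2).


Total N = 48 + 23 + 32 + 5 + 45 + 49 = 202
Per-species terms:
  p = 48/202 = 0.237624; p^2 = 0.237624^2 = 0.056465
  p = 23/202 = 0.113861; p^2 = 0.113861^2 = 0.012964
  p = 32/202 = 0.158416; p^2 = 0.158416^2 = 0.025096
  p = 5/202 = 0.024752; p^2 = 0.024752^2 = 0.000613
  p = 45/202 = 0.222772; p^2 = 0.222772^2 = 0.049627
  p = 49/202 = 0.242574; p^2 = 0.242574^2 = 0.058842
sum(p^2) = 0.056465 + 0.012964 + 0.025096 + 0.000613 + 0.049627 + 0.058842 = 0.203607
D = 1 - 0.203607 = 0.796393 ≈ 0.7964

0.7964


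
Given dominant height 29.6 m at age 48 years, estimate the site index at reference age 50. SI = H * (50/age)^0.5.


50/48 = 1.04167
(1.04167)^0.5 = 1.02062
SI = 29.6 * 1.02062 = 30.2104 ≈ 30.2 m

30.2 m


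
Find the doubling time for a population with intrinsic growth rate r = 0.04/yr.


td = ln(2) / 0.04 = 0.693147 / 0.04 = 17.3287 ≈ 17.3 years

17.3 years


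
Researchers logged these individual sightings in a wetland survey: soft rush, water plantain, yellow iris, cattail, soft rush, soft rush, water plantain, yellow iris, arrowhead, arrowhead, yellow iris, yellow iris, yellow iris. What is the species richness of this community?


Total individuals logged = 13
Distinct species (count of individuals): soft rush (3), water plantain (2), yellow iris (5), cattail (1), arrowhead (2)
Species richness = number of distinct species = 5

5


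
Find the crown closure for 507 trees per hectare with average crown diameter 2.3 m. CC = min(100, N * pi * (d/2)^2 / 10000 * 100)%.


(d/2)^2 = (2.3/2)^2 = 1.15^2 = 1.3225
Crown area = 3.141593 * 1.3225 = 4.15476 m^2
N * area / 10000 * 100 = 507 * 4.15476 / 10000 * 100 = 21.0646
CC = min(100, 21.0646) = 21.0646 ≈ 21.1%

21.1%


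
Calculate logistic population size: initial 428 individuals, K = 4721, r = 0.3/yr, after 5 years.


(K - N0)/N0 = (4721 - 428)/428 = 4293/428 = 10.0304
r*t = 0.3 * 5 = 1.5; exp(-1.5) = 0.223130
10.0304 * 0.223130 = 2.23808
1 + 2.23808 = 3.23808
N = 4721 / 3.23808 = 1457.96 ≈ 1458

1458


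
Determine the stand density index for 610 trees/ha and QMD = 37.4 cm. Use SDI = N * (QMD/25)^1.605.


QMD/25 = 37.4/25 = 1.496
(1.496)^1.605 = exp(1.605 * ln(1.496)) = exp(1.605 * 0.402795) = exp(0.646486) = 1.90882
SDI = 610 * 1.90882 = 1164.38 ≈ 1164

1164


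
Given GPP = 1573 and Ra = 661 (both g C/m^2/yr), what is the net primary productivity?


NPP = GPP - Ra = 1573 - 661 = 912 g C/m^2/yr

912 g C/m^2/yr


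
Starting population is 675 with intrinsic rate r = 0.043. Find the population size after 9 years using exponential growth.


r*t = 0.043 * 9 = 0.387
exp(0.387) = 1.47256
N = 675 * 1.47256 = 993.978 ≈ 994

994


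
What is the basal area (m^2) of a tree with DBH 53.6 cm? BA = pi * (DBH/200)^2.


D/200 = 53.6/200 = 0.268 m
(D/200)^2 = 0.268^2 = 0.071824
BA = 3.141593 * 0.071824 = 0.225642 ≈ 0.2256 m^2

0.2256 m^2


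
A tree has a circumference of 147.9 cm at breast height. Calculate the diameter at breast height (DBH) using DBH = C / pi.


DBH = C / pi = 147.9 / 3.141593 = 47.0780 ≈ 47.08 cm

47.08 cm


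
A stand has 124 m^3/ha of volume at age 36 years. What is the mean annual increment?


MAI = 124 / 36 = 3.4444 ≈ 3.44 m^3/ha/yr

3.44 m^3/ha/yr


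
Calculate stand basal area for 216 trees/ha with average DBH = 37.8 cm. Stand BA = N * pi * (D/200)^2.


(D/200)^2 = (37.8/200)^2 = 0.189^2 = 0.035721
Individual BA = 3.141593 * 0.035721 = 0.112221 m^2
Stand BA = 216 * 0.112221 = 24.2397 ≈ 24.24 m^2/ha

24.24 m^2/ha


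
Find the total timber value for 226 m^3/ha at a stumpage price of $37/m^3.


Value = 226 * 37 = $8362/ha

$8362/ha


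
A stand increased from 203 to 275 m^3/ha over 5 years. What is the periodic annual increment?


PAI = (V2 - V1) / period = (275 - 203) / 5 = 72 / 5 = 14.40 m^3/ha/yr

14.40 m^3/ha/yr


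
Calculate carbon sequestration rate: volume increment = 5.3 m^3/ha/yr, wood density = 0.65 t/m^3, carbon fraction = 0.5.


C = 5.3 * 0.65 * 0.5 = 1.7225 ≈ 1.72 t C/ha/yr

1.72 t C/ha/yr


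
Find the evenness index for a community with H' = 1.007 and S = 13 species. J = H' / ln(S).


ln(13) = 2.56495
J = H' / ln(S) = 1.007 / 2.56495 = 0.392600 ≈ 0.3926

0.3926


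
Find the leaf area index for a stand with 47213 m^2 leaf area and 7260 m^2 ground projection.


LAI = 47213 / 7260 = 6.5032 ≈ 6.50

6.50


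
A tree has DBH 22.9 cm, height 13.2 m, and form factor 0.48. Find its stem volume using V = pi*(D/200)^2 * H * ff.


(D/200)^2 = (22.9/200)^2 = 0.1145^2 = 0.01311025
BA = 3.141593 * 0.01311025 = 0.0411871 m^2
V = 0.0411871 * 13.2 * 0.48 = 0.260961 ≈ 0.261 m^3

0.261 m^3


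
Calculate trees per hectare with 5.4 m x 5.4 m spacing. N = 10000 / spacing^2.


N = 10000 / 5.4^2 = 10000 / 29.16 = 342.936 ≈ 343 trees/ha

343 trees/ha


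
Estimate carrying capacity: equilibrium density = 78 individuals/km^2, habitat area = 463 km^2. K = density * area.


K = 78 * 463 = 36114 individuals

36114 individuals


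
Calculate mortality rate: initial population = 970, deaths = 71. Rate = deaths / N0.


Mortality rate = 71 / 970 = 0.073196 ≈ 0.0732

0.0732


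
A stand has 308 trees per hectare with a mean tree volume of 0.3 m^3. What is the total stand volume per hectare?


V_stand = 308 * 0.3 = 92.4 m^3/ha

92.4 m^3/ha


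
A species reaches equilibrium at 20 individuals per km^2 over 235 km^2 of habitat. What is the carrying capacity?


K = 20 * 235 = 4700 individuals

4700 individuals


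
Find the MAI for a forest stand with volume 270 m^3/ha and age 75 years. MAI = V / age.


MAI = 270 / 75 = 3.60 m^3/ha/yr

3.60 m^3/ha/yr


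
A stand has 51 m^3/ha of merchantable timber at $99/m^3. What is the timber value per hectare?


Value = 51 * 99 = $5049/ha

$5049/ha


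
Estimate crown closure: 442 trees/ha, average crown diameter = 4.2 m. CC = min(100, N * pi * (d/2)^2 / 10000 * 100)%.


(d/2)^2 = (4.2/2)^2 = 2.1^2 = 4.41
Crown area = 3.141593 * 4.41 = 13.8544 m^2
N * area / 10000 * 100 = 442 * 13.8544 / 10000 * 100 = 61.2364
CC = min(100, 61.2364) = 61.2364 ≈ 61.2%

61.2%


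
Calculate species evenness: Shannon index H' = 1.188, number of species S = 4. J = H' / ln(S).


ln(4) = 1.38629
J = H' / ln(S) = 1.188 / 1.38629 = 0.856964 ≈ 0.8570

0.8570


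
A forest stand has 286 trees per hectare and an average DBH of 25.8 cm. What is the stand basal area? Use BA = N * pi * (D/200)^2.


(D/200)^2 = (25.8/200)^2 = 0.129^2 = 0.016641
Individual BA = 3.141593 * 0.016641 = 0.0522792 m^2
Stand BA = 286 * 0.0522792 = 14.9519 ≈ 14.95 m^2/ha

14.95 m^2/ha


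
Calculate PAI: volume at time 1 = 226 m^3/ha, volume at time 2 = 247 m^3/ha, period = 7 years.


PAI = (V2 - V1) / period = (247 - 226) / 7 = 21 / 7 = 3.00 m^3/ha/yr

3.00 m^3/ha/yr


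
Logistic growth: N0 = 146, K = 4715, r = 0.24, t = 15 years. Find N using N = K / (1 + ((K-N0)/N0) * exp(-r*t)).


(K - N0)/N0 = (4715 - 146)/146 = 4569/146 = 31.2945
r*t = 0.24 * 15 = 3.6; exp(-3.6) = 0.0273237
31.2945 * 0.0273237 = 0.855082
1 + 0.855082 = 1.85508
N = 4715 / 1.85508 = 2541.67 ≈ 2542

2542


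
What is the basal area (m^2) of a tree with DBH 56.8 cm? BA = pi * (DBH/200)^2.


D/200 = 56.8/200 = 0.284 m
(D/200)^2 = 0.284^2 = 0.080656
BA = 3.141593 * 0.080656 = 0.253388 ≈ 0.2534 m^2

0.2534 m^2


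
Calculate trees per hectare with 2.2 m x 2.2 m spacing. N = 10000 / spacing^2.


N = 10000 / 2.2^2 = 10000 / 4.84 = 2066.12 ≈ 2066 trees/ha

2066 trees/ha


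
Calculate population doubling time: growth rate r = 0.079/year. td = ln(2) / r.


td = ln(2) / 0.079 = 0.693147 / 0.079 = 8.77401 ≈ 8.8 years

8.8 years


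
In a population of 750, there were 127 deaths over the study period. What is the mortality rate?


Mortality rate = 127 / 750 = 0.169333 ≈ 0.1693

0.1693


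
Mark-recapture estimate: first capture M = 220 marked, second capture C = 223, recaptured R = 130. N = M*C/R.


N = M * C / R = 220 * 223 / 130 = 49060 / 130 = 377.38 ≈ 377

377 individuals


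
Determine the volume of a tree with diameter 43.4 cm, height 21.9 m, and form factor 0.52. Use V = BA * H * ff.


(D/200)^2 = (43.4/200)^2 = 0.217^2 = 0.047089
BA = 3.141593 * 0.047089 = 0.147934 m^2
V = 0.147934 * 21.9 * 0.52 = 1.68467 ≈ 1.685 m^3

1.685 m^3


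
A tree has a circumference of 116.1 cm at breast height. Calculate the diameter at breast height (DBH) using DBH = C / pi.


DBH = C / pi = 116.1 / 3.141593 = 36.9558 ≈ 36.96 cm

36.96 cm


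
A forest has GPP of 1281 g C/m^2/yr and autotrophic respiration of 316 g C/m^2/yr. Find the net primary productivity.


NPP = GPP - Ra = 1281 - 316 = 965 g C/m^2/yr

965 g C/m^2/yr


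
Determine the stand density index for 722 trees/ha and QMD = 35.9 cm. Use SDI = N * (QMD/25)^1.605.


QMD/25 = 35.9/25 = 1.436
(1.436)^1.605 = exp(1.605 * ln(1.436)) = exp(1.605 * 0.361861) = exp(0.580787) = 1.78744
SDI = 722 * 1.78744 = 1290.53 ≈ 1291

1291


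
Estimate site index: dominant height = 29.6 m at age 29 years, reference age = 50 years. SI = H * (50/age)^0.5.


50/29 = 1.72414
(1.72414)^0.5 = 1.31307
SI = 29.6 * 1.31307 = 38.8669 ≈ 38.9 m

38.9 m


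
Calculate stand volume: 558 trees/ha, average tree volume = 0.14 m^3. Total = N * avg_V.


V_stand = 558 * 0.14 = 78.12 ≈ 78.1 m^3/ha

78.1 m^3/ha


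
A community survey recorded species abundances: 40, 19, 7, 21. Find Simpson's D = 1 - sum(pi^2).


Total N = 40 + 19 + 7 + 21 = 87
Per-species terms:
  p = 40/87 = 0.459770; p^2 = 0.459770^2 = 0.211388
  p = 19/87 = 0.218391; p^2 = 0.218391^2 = 0.047695
  p = 7/87 = 0.080460; p^2 = 0.080460^2 = 0.006474
  p = 21/87 = 0.241379; p^2 = 0.241379^2 = 0.058264
sum(p^2) = 0.211388 + 0.047695 + 0.006474 + 0.058264 = 0.323821
D = 1 - 0.323821 = 0.676179 ≈ 0.6762

0.6762


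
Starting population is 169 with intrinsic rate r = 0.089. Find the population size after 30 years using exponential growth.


r*t = 0.089 * 30 = 2.67
exp(2.67) = 14.4400
N = 169 * 14.4400 = 2440.36 ≈ 2440

2440


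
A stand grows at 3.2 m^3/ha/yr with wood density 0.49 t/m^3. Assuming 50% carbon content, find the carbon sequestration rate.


C = 3.2 * 0.49 * 0.5 = 0.784 ≈ 0.78 t C/ha/yr

0.78 t C/ha/yr


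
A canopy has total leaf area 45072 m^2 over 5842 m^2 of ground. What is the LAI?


LAI = 45072 / 5842 = 7.7152 ≈ 7.72

7.72


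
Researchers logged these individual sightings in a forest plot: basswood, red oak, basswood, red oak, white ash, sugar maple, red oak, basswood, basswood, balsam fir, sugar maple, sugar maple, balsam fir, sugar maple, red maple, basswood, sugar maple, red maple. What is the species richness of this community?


Total individuals logged = 18
Distinct species (count of individuals): basswood (5), red oak (3), white ash (1), sugar maple (5), balsam fir (2), red maple (2)
Species richness = number of distinct species = 6

6


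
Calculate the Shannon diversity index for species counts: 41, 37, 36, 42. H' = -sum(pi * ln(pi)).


Total N = 41 + 37 + 36 + 42 = 156
Per-species terms:
  p = 41/156 = 0.262821; ln(p) = -1.336282; p*ln(p) = 0.262821 * (-1.336282) = -0.351203
  p = 37/156 = 0.237179; ln(p) = -1.438940; p*ln(p) = 0.237179 * (-1.438940) = -0.341286
  p = 36/156 = 0.230769; ln(p) = -1.466338; p*ln(p) = 0.230769 * (-1.466338) = -0.338385
  p = 42/156 = 0.269231; ln(p) = -1.312186; p*ln(p) = 0.269231 * (-1.312186) = -0.353281
sum(p*ln(p)) = (-0.351203) + (-0.341286) + (-0.338385) + (-0.353281) = -1.384155
H' = -(-1.384155) = 1.384155 ≈ 1.3842

1.3842


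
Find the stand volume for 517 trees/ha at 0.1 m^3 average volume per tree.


V_stand = 517 * 0.1 = 51.7 m^3/ha

51.7 m^3/ha


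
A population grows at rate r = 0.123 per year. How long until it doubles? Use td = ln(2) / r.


td = ln(2) / 0.123 = 0.693147 / 0.123 = 5.63534 ≈ 5.6 years

5.6 years


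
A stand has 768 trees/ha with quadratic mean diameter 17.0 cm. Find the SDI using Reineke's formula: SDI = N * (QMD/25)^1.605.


QMD/25 = 17.0/25 = 0.68
(0.68)^1.605 = exp(1.605 * ln(0.68)) = exp(1.605 * (-0.385662)) = exp(-0.618988) = 0.538489
SDI = 768 * 0.538489 = 413.560 ≈ 414

414


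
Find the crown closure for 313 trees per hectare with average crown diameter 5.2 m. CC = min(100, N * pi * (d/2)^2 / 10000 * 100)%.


(d/2)^2 = (5.2/2)^2 = 2.6^2 = 6.76
Crown area = 3.141593 * 6.76 = 21.2372 m^2
N * area / 10000 * 100 = 313 * 21.2372 / 10000 * 100 = 66.4724
CC = min(100, 66.4724) = 66.4724 ≈ 66.5%

66.5%


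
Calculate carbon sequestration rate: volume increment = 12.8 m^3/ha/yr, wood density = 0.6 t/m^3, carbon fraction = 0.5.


C = 12.8 * 0.6 * 0.5 = 3.84 t C/ha/yr

3.84 t C/ha/yr


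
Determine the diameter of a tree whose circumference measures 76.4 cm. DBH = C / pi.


DBH = C / pi = 76.4 / 3.141593 = 24.3189 ≈ 24.32 cm

24.32 cm


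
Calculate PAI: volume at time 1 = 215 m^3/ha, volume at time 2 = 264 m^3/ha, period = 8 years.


PAI = (V2 - V1) / period = (264 - 215) / 8 = 49 / 8 = 6.1250 ≈ 6.13 m^3/ha/yr

6.13 m^3/ha/yr


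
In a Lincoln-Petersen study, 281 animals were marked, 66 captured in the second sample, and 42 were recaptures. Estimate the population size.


N = M * C / R = 281 * 66 / 42 = 18546 / 42 = 441.57 ≈ 442

442 individuals


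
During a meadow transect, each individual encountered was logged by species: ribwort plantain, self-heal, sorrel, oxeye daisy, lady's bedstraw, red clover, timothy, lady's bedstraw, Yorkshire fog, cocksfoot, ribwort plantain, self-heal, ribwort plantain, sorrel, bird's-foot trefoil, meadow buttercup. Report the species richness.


Total individuals logged = 16
Distinct species (count of individuals): ribwort plantain (3), self-heal (2), sorrel (2), oxeye daisy (1), lady's bedstraw (2), red clover (1), timothy (1), Yorkshire fog (1), cocksfoot (1), bird's-foot trefoil (1), meadow buttercup (1)
Species richness = number of distinct species = 11

11


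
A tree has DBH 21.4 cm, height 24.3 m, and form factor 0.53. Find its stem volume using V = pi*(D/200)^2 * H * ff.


(D/200)^2 = (21.4/200)^2 = 0.107^2 = 0.011449
BA = 3.141593 * 0.011449 = 0.0359681 m^2
V = 0.0359681 * 24.3 * 0.53 = 0.463233 ≈ 0.463 m^3

0.463 m^3


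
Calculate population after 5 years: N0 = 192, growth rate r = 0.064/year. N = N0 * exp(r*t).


r*t = 0.064 * 5 = 0.32
exp(0.32) = 1.37713
N = 192 * 1.37713 = 264.409 ≈ 264

264


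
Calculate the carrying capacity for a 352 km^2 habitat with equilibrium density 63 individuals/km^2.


K = 63 * 352 = 22176 individuals

22176 individuals


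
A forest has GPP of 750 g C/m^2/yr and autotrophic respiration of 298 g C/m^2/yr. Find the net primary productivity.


NPP = GPP - Ra = 750 - 298 = 452 g C/m^2/yr

452 g C/m^2/yr


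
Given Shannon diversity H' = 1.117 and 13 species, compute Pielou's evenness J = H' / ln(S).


ln(13) = 2.56495
J = H' / ln(S) = 1.117 / 2.56495 = 0.435486 ≈ 0.4355

0.4355


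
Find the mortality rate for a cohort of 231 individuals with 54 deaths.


Mortality rate = 54 / 231 = 0.233766 ≈ 0.2338

0.2338


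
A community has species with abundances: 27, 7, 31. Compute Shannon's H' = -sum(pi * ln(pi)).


Total N = 27 + 7 + 31 = 65
Per-species terms:
  p = 27/65 = 0.415385; ln(p) = -0.878549; p*ln(p) = 0.415385 * (-0.878549) = -0.364936
  p = 7/65 = 0.107692; ln(p) = -2.228480; p*ln(p) = 0.107692 * (-2.228480) = -0.239989
  p = 31/65 = 0.476923; ln(p) = -0.740400; p*ln(p) = 0.476923 * (-0.740400) = -0.353114
sum(p*ln(p)) = (-0.364936) + (-0.239989) + (-0.353114) = -0.958039
H' = -(-0.958039) = 0.958039 ≈ 0.9580

0.9580


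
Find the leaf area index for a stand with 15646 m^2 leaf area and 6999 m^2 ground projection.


LAI = 15646 / 6999 = 2.2355 ≈ 2.24

2.24


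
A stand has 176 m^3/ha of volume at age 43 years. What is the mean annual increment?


MAI = 176 / 43 = 4.0930 ≈ 4.09 m^3/ha/yr

4.09 m^3/ha/yr


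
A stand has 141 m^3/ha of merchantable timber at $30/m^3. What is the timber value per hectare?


Value = 141 * 30 = $4230/ha

$4230/ha


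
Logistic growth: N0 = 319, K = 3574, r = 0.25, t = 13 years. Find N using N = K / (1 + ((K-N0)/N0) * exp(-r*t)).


(K - N0)/N0 = (3574 - 319)/319 = 3255/319 = 10.2038
r*t = 0.25 * 13 = 3.25; exp(-3.25) = 0.0387742
10.2038 * 0.0387742 = 0.395644
1 + 0.395644 = 1.39564
N = 3574 / 1.39564 = 2560.83 ≈ 2561

2561


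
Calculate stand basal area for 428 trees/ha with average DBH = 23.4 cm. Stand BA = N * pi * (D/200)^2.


(D/200)^2 = (23.4/200)^2 = 0.117^2 = 0.013689
Individual BA = 3.141593 * 0.013689 = 0.0430053 m^2
Stand BA = 428 * 0.0430053 = 18.4063 ≈ 18.41 m^2/ha

18.41 m^2/ha


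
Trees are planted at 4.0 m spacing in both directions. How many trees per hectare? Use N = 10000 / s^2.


N = 10000 / 4.0^2 = 10000 / 16 = 625.000 ≈ 625 trees/ha

625 trees/ha


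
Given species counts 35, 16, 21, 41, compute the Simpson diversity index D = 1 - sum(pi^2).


Total N = 35 + 16 + 21 + 41 = 113
Per-species terms:
  p = 35/113 = 0.309735; p^2 = 0.309735^2 = 0.095936
  p = 16/113 = 0.141593; p^2 = 0.141593^2 = 0.020049
  p = 21/113 = 0.185841; p^2 = 0.185841^2 = 0.034537
  p = 41/113 = 0.362832; p^2 = 0.362832^2 = 0.131647
sum(p^2) = 0.095936 + 0.020049 + 0.034537 + 0.131647 = 0.282169
D = 1 - 0.282169 = 0.717831 ≈ 0.7178

0.7178


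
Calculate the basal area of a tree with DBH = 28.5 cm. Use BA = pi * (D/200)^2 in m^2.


D/200 = 28.5/200 = 0.1425 m
(D/200)^2 = 0.1425^2 = 0.02030625
BA = 3.141593 * 0.02030625 = 0.0637940 ≈ 0.0638 m^2

0.0638 m^2


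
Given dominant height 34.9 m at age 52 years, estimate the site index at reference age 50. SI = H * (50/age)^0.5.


50/52 = 0.961538
(0.961538)^0.5 = 0.980580
SI = 34.9 * 0.980580 = 34.2222 ≈ 34.2 m

34.2 m


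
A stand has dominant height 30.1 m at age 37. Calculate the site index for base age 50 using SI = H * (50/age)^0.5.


50/37 = 1.35135
(1.35135)^0.5 = 1.16248
SI = 30.1 * 1.16248 = 34.9906 ≈ 35.0 m

35.0 m


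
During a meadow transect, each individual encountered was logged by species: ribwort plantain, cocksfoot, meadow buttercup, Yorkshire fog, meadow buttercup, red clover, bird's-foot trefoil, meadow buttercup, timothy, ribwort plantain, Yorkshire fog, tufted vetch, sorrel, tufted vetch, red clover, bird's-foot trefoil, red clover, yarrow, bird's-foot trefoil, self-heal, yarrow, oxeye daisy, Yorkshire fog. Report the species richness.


Total individuals logged = 23
Distinct species (count of individuals): ribwort plantain (2), cocksfoot (1), meadow buttercup (3), Yorkshire fog (3), red clover (3), bird's-foot trefoil (3), timothy (1), tufted vetch (2), sorrel (1), yarrow (2), self-heal (1), oxeye daisy (1)
Species richness = number of distinct species = 12

12


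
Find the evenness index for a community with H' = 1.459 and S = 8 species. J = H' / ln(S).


ln(8) = 2.07944
J = H' / ln(S) = 1.459 / 2.07944 = 0.701631 ≈ 0.7016

0.7016


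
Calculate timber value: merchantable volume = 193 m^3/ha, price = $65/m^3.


Value = 193 * 65 = $12545/ha

$12545/ha


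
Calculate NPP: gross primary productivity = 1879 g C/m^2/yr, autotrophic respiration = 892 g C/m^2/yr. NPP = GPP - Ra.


NPP = GPP - Ra = 1879 - 892 = 987 g C/m^2/yr

987 g C/m^2/yr


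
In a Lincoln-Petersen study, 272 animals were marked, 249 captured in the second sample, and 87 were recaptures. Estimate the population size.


N = M * C / R = 272 * 249 / 87 = 67728 / 87 = 778.48 ≈ 778

778 individuals


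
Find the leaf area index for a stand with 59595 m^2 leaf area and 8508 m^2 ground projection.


LAI = 59595 / 8508 = 7.0046 ≈ 7.00

7.00


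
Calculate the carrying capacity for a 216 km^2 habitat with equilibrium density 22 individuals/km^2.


K = 22 * 216 = 4752 individuals

4752 individuals


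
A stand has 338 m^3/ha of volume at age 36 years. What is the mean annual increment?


MAI = 338 / 36 = 9.3889 ≈ 9.39 m^3/ha/yr

9.39 m^3/ha/yr


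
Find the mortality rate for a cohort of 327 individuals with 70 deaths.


Mortality rate = 70 / 327 = 0.214067 ≈ 0.2141

0.2141


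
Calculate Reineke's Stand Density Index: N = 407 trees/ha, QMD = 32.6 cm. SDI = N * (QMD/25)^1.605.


QMD/25 = 32.6/25 = 1.304
(1.304)^1.605 = exp(1.605 * ln(1.304)) = exp(1.605 * 0.265436) = exp(0.426025) = 1.53116
SDI = 407 * 1.53116 = 623.182 ≈ 623

623


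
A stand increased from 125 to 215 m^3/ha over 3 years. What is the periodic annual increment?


PAI = (V2 - V1) / period = (215 - 125) / 3 = 90 / 3 = 30.00 m^3/ha/yr

30.00 m^3/ha/yr


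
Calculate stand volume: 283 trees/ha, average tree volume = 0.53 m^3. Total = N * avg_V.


V_stand = 283 * 0.53 = 149.99 ≈ 150.0 m^3/ha

150.0 m^3/ha


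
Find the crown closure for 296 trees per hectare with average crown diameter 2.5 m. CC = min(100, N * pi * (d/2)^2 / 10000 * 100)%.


(d/2)^2 = (2.5/2)^2 = 1.25^2 = 1.5625
Crown area = 3.141593 * 1.5625 = 4.90874 m^2
N * area / 10000 * 100 = 296 * 4.90874 / 10000 * 100 = 14.5299
CC = min(100, 14.5299) = 14.5299 ≈ 14.5%

14.5%


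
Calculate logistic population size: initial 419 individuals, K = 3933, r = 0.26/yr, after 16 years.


(K - N0)/N0 = (3933 - 419)/419 = 3514/419 = 8.38663
r*t = 0.26 * 16 = 4.16; exp(-4.16) = 0.0156076
8.38663 * 0.0156076 = 0.130895
1 + 0.130895 = 1.13090
N = 3933 / 1.13090 = 3477.76 ≈ 3478

3478


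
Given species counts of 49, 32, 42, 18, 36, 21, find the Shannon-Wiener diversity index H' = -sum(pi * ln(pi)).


Total N = 49 + 32 + 42 + 18 + 36 + 21 = 198
Per-species terms:
  p = 49/198 = 0.247475; ln(p) = -1.396446; p*ln(p) = 0.247475 * (-1.396446) = -0.345585
  p = 32/198 = 0.161616; ln(p) = -1.822532; p*ln(p) = 0.161616 * (-1.822532) = -0.294550
  p = 42/198 = 0.212121; ln(p) = -1.550598; p*ln(p) = 0.212121 * (-1.550598) = -0.328914
  p = 18/198 = 0.090909; ln(p) = -2.397896; p*ln(p) = 0.090909 * (-2.397896) = -0.217990
  p = 36/198 = 0.181818; ln(p) = -1.704749; p*ln(p) = 0.181818 * (-1.704749) = -0.309954
  p = 21/198 = 0.106061; ln(p) = -2.243741; p*ln(p) = 0.106061 * (-2.243741) = -0.237973
sum(p*ln(p)) = (-0.345585) + (-0.294550) + (-0.328914) + (-0.217990) + (-0.309954) + (-0.237973) = -1.734966
H' = -(-1.734966) = 1.734966 ≈ 1.7350

1.7350


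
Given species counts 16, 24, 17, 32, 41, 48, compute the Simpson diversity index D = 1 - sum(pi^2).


Total N = 16 + 24 + 17 + 32 + 41 + 48 = 178
Per-species terms:
  p = 16/178 = 0.089888; p^2 = 0.089888^2 = 0.008080
  p = 24/178 = 0.134831; p^2 = 0.134831^2 = 0.018179
  p = 17/178 = 0.095506; p^2 = 0.095506^2 = 0.009121
  p = 32/178 = 0.179775; p^2 = 0.179775^2 = 0.032319
  p = 41/178 = 0.230337; p^2 = 0.230337^2 = 0.053055
  p = 48/178 = 0.269663; p^2 = 0.269663^2 = 0.072718
sum(p^2) = 0.008080 + 0.018179 + 0.009121 + 0.032319 + 0.053055 + 0.072718 = 0.193472
D = 1 - 0.193472 = 0.806528 ≈ 0.8065

0.8065


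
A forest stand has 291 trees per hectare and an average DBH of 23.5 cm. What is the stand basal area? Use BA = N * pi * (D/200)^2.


(D/200)^2 = (23.5/200)^2 = 0.1175^2 = 0.01380625
Individual BA = 3.141593 * 0.01380625 = 0.0433736 m^2
Stand BA = 291 * 0.0433736 = 12.6217 ≈ 12.62 m^2/ha

12.62 m^2/ha


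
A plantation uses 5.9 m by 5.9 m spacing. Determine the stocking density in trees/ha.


N = 10000 / 5.9^2 = 10000 / 34.81 = 287.274 ≈ 287 trees/ha

287 trees/ha
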